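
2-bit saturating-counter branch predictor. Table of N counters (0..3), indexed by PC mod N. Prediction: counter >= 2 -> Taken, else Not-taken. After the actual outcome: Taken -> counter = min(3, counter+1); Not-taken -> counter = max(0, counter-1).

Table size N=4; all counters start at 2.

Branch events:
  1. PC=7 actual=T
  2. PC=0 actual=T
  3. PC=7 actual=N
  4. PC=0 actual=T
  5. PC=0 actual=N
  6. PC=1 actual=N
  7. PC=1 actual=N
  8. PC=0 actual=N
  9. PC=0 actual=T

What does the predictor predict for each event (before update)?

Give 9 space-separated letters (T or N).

Answer: T T T T T T N T N

Derivation:
Ev 1: PC=7 idx=3 pred=T actual=T -> ctr[3]=3
Ev 2: PC=0 idx=0 pred=T actual=T -> ctr[0]=3
Ev 3: PC=7 idx=3 pred=T actual=N -> ctr[3]=2
Ev 4: PC=0 idx=0 pred=T actual=T -> ctr[0]=3
Ev 5: PC=0 idx=0 pred=T actual=N -> ctr[0]=2
Ev 6: PC=1 idx=1 pred=T actual=N -> ctr[1]=1
Ev 7: PC=1 idx=1 pred=N actual=N -> ctr[1]=0
Ev 8: PC=0 idx=0 pred=T actual=N -> ctr[0]=1
Ev 9: PC=0 idx=0 pred=N actual=T -> ctr[0]=2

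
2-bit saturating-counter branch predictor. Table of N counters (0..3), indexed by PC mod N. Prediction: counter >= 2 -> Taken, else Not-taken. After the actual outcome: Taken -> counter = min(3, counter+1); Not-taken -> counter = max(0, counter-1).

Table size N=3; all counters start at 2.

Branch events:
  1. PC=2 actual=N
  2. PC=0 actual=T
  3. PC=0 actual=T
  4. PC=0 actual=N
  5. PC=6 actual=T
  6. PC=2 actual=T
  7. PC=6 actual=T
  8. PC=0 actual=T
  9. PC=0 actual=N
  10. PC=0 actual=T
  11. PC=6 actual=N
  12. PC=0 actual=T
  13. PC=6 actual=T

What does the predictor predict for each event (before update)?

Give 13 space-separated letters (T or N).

Ev 1: PC=2 idx=2 pred=T actual=N -> ctr[2]=1
Ev 2: PC=0 idx=0 pred=T actual=T -> ctr[0]=3
Ev 3: PC=0 idx=0 pred=T actual=T -> ctr[0]=3
Ev 4: PC=0 idx=0 pred=T actual=N -> ctr[0]=2
Ev 5: PC=6 idx=0 pred=T actual=T -> ctr[0]=3
Ev 6: PC=2 idx=2 pred=N actual=T -> ctr[2]=2
Ev 7: PC=6 idx=0 pred=T actual=T -> ctr[0]=3
Ev 8: PC=0 idx=0 pred=T actual=T -> ctr[0]=3
Ev 9: PC=0 idx=0 pred=T actual=N -> ctr[0]=2
Ev 10: PC=0 idx=0 pred=T actual=T -> ctr[0]=3
Ev 11: PC=6 idx=0 pred=T actual=N -> ctr[0]=2
Ev 12: PC=0 idx=0 pred=T actual=T -> ctr[0]=3
Ev 13: PC=6 idx=0 pred=T actual=T -> ctr[0]=3

Answer: T T T T T N T T T T T T T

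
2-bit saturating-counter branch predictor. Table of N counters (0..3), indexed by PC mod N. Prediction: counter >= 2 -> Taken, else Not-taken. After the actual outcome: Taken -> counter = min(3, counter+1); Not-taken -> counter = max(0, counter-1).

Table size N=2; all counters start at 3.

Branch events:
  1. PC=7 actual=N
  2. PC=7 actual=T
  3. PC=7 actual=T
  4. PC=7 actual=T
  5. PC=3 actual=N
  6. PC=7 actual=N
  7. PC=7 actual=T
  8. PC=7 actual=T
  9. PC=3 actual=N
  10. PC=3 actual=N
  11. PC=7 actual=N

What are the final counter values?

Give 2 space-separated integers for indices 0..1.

Ev 1: PC=7 idx=1 pred=T actual=N -> ctr[1]=2
Ev 2: PC=7 idx=1 pred=T actual=T -> ctr[1]=3
Ev 3: PC=7 idx=1 pred=T actual=T -> ctr[1]=3
Ev 4: PC=7 idx=1 pred=T actual=T -> ctr[1]=3
Ev 5: PC=3 idx=1 pred=T actual=N -> ctr[1]=2
Ev 6: PC=7 idx=1 pred=T actual=N -> ctr[1]=1
Ev 7: PC=7 idx=1 pred=N actual=T -> ctr[1]=2
Ev 8: PC=7 idx=1 pred=T actual=T -> ctr[1]=3
Ev 9: PC=3 idx=1 pred=T actual=N -> ctr[1]=2
Ev 10: PC=3 idx=1 pred=T actual=N -> ctr[1]=1
Ev 11: PC=7 idx=1 pred=N actual=N -> ctr[1]=0

Answer: 3 0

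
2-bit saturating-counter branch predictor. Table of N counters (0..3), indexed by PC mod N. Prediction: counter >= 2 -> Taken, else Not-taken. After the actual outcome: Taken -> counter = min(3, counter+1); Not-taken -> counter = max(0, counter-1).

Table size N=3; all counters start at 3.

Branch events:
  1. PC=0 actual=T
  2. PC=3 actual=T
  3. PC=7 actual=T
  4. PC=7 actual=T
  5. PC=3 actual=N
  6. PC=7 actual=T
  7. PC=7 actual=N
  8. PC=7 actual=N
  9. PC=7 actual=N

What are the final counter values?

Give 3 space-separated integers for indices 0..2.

Answer: 2 0 3

Derivation:
Ev 1: PC=0 idx=0 pred=T actual=T -> ctr[0]=3
Ev 2: PC=3 idx=0 pred=T actual=T -> ctr[0]=3
Ev 3: PC=7 idx=1 pred=T actual=T -> ctr[1]=3
Ev 4: PC=7 idx=1 pred=T actual=T -> ctr[1]=3
Ev 5: PC=3 idx=0 pred=T actual=N -> ctr[0]=2
Ev 6: PC=7 idx=1 pred=T actual=T -> ctr[1]=3
Ev 7: PC=7 idx=1 pred=T actual=N -> ctr[1]=2
Ev 8: PC=7 idx=1 pred=T actual=N -> ctr[1]=1
Ev 9: PC=7 idx=1 pred=N actual=N -> ctr[1]=0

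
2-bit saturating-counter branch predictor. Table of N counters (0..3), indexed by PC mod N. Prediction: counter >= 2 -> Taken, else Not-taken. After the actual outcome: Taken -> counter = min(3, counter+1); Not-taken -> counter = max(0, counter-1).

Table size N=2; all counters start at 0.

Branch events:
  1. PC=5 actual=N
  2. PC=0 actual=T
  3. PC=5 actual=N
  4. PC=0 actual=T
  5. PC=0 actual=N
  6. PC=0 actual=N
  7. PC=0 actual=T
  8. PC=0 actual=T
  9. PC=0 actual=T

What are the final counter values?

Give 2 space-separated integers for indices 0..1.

Answer: 3 0

Derivation:
Ev 1: PC=5 idx=1 pred=N actual=N -> ctr[1]=0
Ev 2: PC=0 idx=0 pred=N actual=T -> ctr[0]=1
Ev 3: PC=5 idx=1 pred=N actual=N -> ctr[1]=0
Ev 4: PC=0 idx=0 pred=N actual=T -> ctr[0]=2
Ev 5: PC=0 idx=0 pred=T actual=N -> ctr[0]=1
Ev 6: PC=0 idx=0 pred=N actual=N -> ctr[0]=0
Ev 7: PC=0 idx=0 pred=N actual=T -> ctr[0]=1
Ev 8: PC=0 idx=0 pred=N actual=T -> ctr[0]=2
Ev 9: PC=0 idx=0 pred=T actual=T -> ctr[0]=3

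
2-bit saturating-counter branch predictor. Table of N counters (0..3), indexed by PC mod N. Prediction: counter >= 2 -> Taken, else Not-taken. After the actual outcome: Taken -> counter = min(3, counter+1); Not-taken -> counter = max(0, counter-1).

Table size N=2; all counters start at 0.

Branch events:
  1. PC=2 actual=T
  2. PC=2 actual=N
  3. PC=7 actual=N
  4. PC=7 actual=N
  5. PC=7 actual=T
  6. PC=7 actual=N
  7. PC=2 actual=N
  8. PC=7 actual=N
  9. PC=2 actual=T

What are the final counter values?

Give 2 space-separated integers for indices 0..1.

Ev 1: PC=2 idx=0 pred=N actual=T -> ctr[0]=1
Ev 2: PC=2 idx=0 pred=N actual=N -> ctr[0]=0
Ev 3: PC=7 idx=1 pred=N actual=N -> ctr[1]=0
Ev 4: PC=7 idx=1 pred=N actual=N -> ctr[1]=0
Ev 5: PC=7 idx=1 pred=N actual=T -> ctr[1]=1
Ev 6: PC=7 idx=1 pred=N actual=N -> ctr[1]=0
Ev 7: PC=2 idx=0 pred=N actual=N -> ctr[0]=0
Ev 8: PC=7 idx=1 pred=N actual=N -> ctr[1]=0
Ev 9: PC=2 idx=0 pred=N actual=T -> ctr[0]=1

Answer: 1 0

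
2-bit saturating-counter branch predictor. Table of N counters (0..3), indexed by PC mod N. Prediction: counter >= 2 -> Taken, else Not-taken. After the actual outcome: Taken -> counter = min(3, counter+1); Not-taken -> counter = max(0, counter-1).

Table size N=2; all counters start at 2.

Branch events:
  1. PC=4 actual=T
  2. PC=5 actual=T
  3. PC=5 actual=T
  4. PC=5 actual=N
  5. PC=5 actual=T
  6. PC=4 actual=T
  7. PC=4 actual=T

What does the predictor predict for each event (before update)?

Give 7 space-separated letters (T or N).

Ev 1: PC=4 idx=0 pred=T actual=T -> ctr[0]=3
Ev 2: PC=5 idx=1 pred=T actual=T -> ctr[1]=3
Ev 3: PC=5 idx=1 pred=T actual=T -> ctr[1]=3
Ev 4: PC=5 idx=1 pred=T actual=N -> ctr[1]=2
Ev 5: PC=5 idx=1 pred=T actual=T -> ctr[1]=3
Ev 6: PC=4 idx=0 pred=T actual=T -> ctr[0]=3
Ev 7: PC=4 idx=0 pred=T actual=T -> ctr[0]=3

Answer: T T T T T T T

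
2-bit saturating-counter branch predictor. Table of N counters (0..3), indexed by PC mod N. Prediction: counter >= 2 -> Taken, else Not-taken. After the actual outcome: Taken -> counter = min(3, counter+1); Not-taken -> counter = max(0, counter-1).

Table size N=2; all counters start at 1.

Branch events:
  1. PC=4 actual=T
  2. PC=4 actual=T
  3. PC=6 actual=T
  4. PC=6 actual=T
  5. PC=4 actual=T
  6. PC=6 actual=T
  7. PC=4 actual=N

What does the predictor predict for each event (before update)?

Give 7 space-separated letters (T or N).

Ev 1: PC=4 idx=0 pred=N actual=T -> ctr[0]=2
Ev 2: PC=4 idx=0 pred=T actual=T -> ctr[0]=3
Ev 3: PC=6 idx=0 pred=T actual=T -> ctr[0]=3
Ev 4: PC=6 idx=0 pred=T actual=T -> ctr[0]=3
Ev 5: PC=4 idx=0 pred=T actual=T -> ctr[0]=3
Ev 6: PC=6 idx=0 pred=T actual=T -> ctr[0]=3
Ev 7: PC=4 idx=0 pred=T actual=N -> ctr[0]=2

Answer: N T T T T T T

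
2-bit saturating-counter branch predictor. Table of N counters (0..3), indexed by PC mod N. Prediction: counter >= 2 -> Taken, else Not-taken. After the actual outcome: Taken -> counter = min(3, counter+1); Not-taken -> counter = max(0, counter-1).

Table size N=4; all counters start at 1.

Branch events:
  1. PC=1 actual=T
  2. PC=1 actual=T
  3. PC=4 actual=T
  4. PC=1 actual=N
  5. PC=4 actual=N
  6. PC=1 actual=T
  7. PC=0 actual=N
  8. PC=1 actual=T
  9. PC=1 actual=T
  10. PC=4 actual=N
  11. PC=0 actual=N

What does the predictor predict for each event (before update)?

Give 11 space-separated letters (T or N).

Ev 1: PC=1 idx=1 pred=N actual=T -> ctr[1]=2
Ev 2: PC=1 idx=1 pred=T actual=T -> ctr[1]=3
Ev 3: PC=4 idx=0 pred=N actual=T -> ctr[0]=2
Ev 4: PC=1 idx=1 pred=T actual=N -> ctr[1]=2
Ev 5: PC=4 idx=0 pred=T actual=N -> ctr[0]=1
Ev 6: PC=1 idx=1 pred=T actual=T -> ctr[1]=3
Ev 7: PC=0 idx=0 pred=N actual=N -> ctr[0]=0
Ev 8: PC=1 idx=1 pred=T actual=T -> ctr[1]=3
Ev 9: PC=1 idx=1 pred=T actual=T -> ctr[1]=3
Ev 10: PC=4 idx=0 pred=N actual=N -> ctr[0]=0
Ev 11: PC=0 idx=0 pred=N actual=N -> ctr[0]=0

Answer: N T N T T T N T T N N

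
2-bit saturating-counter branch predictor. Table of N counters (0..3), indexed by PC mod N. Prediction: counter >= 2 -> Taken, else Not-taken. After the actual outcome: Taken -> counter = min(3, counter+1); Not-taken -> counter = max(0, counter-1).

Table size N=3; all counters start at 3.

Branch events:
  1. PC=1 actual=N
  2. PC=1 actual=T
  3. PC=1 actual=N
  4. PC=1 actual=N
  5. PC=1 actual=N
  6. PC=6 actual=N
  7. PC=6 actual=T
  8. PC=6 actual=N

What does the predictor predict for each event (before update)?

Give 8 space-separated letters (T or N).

Ev 1: PC=1 idx=1 pred=T actual=N -> ctr[1]=2
Ev 2: PC=1 idx=1 pred=T actual=T -> ctr[1]=3
Ev 3: PC=1 idx=1 pred=T actual=N -> ctr[1]=2
Ev 4: PC=1 idx=1 pred=T actual=N -> ctr[1]=1
Ev 5: PC=1 idx=1 pred=N actual=N -> ctr[1]=0
Ev 6: PC=6 idx=0 pred=T actual=N -> ctr[0]=2
Ev 7: PC=6 idx=0 pred=T actual=T -> ctr[0]=3
Ev 8: PC=6 idx=0 pred=T actual=N -> ctr[0]=2

Answer: T T T T N T T T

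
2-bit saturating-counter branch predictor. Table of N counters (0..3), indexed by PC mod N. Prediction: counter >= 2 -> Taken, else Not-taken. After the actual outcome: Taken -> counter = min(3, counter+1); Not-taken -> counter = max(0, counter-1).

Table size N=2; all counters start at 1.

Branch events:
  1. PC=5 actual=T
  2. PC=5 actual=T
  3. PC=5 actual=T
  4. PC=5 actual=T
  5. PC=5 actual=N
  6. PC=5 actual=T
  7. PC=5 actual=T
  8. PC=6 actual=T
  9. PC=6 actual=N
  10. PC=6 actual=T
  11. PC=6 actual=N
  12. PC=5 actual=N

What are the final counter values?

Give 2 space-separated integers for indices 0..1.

Ev 1: PC=5 idx=1 pred=N actual=T -> ctr[1]=2
Ev 2: PC=5 idx=1 pred=T actual=T -> ctr[1]=3
Ev 3: PC=5 idx=1 pred=T actual=T -> ctr[1]=3
Ev 4: PC=5 idx=1 pred=T actual=T -> ctr[1]=3
Ev 5: PC=5 idx=1 pred=T actual=N -> ctr[1]=2
Ev 6: PC=5 idx=1 pred=T actual=T -> ctr[1]=3
Ev 7: PC=5 idx=1 pred=T actual=T -> ctr[1]=3
Ev 8: PC=6 idx=0 pred=N actual=T -> ctr[0]=2
Ev 9: PC=6 idx=0 pred=T actual=N -> ctr[0]=1
Ev 10: PC=6 idx=0 pred=N actual=T -> ctr[0]=2
Ev 11: PC=6 idx=0 pred=T actual=N -> ctr[0]=1
Ev 12: PC=5 idx=1 pred=T actual=N -> ctr[1]=2

Answer: 1 2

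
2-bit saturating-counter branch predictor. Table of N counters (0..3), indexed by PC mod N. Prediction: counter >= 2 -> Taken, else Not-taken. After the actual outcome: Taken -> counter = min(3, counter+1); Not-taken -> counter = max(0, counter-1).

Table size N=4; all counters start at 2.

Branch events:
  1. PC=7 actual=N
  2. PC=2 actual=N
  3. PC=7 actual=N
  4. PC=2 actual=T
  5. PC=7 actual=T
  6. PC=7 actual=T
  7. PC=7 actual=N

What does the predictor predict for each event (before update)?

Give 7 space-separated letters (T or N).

Answer: T T N N N N T

Derivation:
Ev 1: PC=7 idx=3 pred=T actual=N -> ctr[3]=1
Ev 2: PC=2 idx=2 pred=T actual=N -> ctr[2]=1
Ev 3: PC=7 idx=3 pred=N actual=N -> ctr[3]=0
Ev 4: PC=2 idx=2 pred=N actual=T -> ctr[2]=2
Ev 5: PC=7 idx=3 pred=N actual=T -> ctr[3]=1
Ev 6: PC=7 idx=3 pred=N actual=T -> ctr[3]=2
Ev 7: PC=7 idx=3 pred=T actual=N -> ctr[3]=1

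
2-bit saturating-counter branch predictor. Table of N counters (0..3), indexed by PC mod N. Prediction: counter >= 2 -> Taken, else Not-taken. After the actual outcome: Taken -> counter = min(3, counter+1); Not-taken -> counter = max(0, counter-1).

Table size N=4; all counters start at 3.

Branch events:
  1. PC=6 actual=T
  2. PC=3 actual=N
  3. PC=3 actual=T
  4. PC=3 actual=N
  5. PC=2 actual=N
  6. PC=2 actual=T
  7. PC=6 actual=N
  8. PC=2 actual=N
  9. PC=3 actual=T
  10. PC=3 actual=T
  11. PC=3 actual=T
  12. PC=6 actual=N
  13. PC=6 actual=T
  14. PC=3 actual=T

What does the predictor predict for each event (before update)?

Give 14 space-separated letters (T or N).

Answer: T T T T T T T T T T T N N T

Derivation:
Ev 1: PC=6 idx=2 pred=T actual=T -> ctr[2]=3
Ev 2: PC=3 idx=3 pred=T actual=N -> ctr[3]=2
Ev 3: PC=3 idx=3 pred=T actual=T -> ctr[3]=3
Ev 4: PC=3 idx=3 pred=T actual=N -> ctr[3]=2
Ev 5: PC=2 idx=2 pred=T actual=N -> ctr[2]=2
Ev 6: PC=2 idx=2 pred=T actual=T -> ctr[2]=3
Ev 7: PC=6 idx=2 pred=T actual=N -> ctr[2]=2
Ev 8: PC=2 idx=2 pred=T actual=N -> ctr[2]=1
Ev 9: PC=3 idx=3 pred=T actual=T -> ctr[3]=3
Ev 10: PC=3 idx=3 pred=T actual=T -> ctr[3]=3
Ev 11: PC=3 idx=3 pred=T actual=T -> ctr[3]=3
Ev 12: PC=6 idx=2 pred=N actual=N -> ctr[2]=0
Ev 13: PC=6 idx=2 pred=N actual=T -> ctr[2]=1
Ev 14: PC=3 idx=3 pred=T actual=T -> ctr[3]=3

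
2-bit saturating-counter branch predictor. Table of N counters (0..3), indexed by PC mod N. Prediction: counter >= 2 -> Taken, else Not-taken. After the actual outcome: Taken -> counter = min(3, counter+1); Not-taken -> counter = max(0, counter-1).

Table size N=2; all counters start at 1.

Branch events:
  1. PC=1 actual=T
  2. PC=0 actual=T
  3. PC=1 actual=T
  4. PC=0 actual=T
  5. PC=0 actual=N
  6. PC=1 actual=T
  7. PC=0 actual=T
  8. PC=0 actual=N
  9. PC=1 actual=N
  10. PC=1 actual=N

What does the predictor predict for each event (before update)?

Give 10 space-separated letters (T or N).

Ev 1: PC=1 idx=1 pred=N actual=T -> ctr[1]=2
Ev 2: PC=0 idx=0 pred=N actual=T -> ctr[0]=2
Ev 3: PC=1 idx=1 pred=T actual=T -> ctr[1]=3
Ev 4: PC=0 idx=0 pred=T actual=T -> ctr[0]=3
Ev 5: PC=0 idx=0 pred=T actual=N -> ctr[0]=2
Ev 6: PC=1 idx=1 pred=T actual=T -> ctr[1]=3
Ev 7: PC=0 idx=0 pred=T actual=T -> ctr[0]=3
Ev 8: PC=0 idx=0 pred=T actual=N -> ctr[0]=2
Ev 9: PC=1 idx=1 pred=T actual=N -> ctr[1]=2
Ev 10: PC=1 idx=1 pred=T actual=N -> ctr[1]=1

Answer: N N T T T T T T T T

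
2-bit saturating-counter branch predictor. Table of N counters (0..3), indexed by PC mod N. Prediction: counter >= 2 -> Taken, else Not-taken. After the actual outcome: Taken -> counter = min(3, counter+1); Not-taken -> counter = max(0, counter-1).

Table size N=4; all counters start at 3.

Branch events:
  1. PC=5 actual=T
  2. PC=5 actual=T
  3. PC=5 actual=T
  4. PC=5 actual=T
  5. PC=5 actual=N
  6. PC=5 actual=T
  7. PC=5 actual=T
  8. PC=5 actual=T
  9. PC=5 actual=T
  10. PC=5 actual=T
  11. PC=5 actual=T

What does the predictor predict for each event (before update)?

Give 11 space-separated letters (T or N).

Ev 1: PC=5 idx=1 pred=T actual=T -> ctr[1]=3
Ev 2: PC=5 idx=1 pred=T actual=T -> ctr[1]=3
Ev 3: PC=5 idx=1 pred=T actual=T -> ctr[1]=3
Ev 4: PC=5 idx=1 pred=T actual=T -> ctr[1]=3
Ev 5: PC=5 idx=1 pred=T actual=N -> ctr[1]=2
Ev 6: PC=5 idx=1 pred=T actual=T -> ctr[1]=3
Ev 7: PC=5 idx=1 pred=T actual=T -> ctr[1]=3
Ev 8: PC=5 idx=1 pred=T actual=T -> ctr[1]=3
Ev 9: PC=5 idx=1 pred=T actual=T -> ctr[1]=3
Ev 10: PC=5 idx=1 pred=T actual=T -> ctr[1]=3
Ev 11: PC=5 idx=1 pred=T actual=T -> ctr[1]=3

Answer: T T T T T T T T T T T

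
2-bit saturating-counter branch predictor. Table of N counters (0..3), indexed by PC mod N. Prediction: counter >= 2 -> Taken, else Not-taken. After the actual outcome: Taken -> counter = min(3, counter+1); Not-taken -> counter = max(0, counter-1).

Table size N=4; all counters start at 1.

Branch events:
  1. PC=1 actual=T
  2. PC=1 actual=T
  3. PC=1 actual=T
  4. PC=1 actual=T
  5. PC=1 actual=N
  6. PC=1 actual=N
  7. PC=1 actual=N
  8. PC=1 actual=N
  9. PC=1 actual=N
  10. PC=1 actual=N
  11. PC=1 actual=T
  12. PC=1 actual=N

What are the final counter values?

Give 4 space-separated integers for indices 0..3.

Answer: 1 0 1 1

Derivation:
Ev 1: PC=1 idx=1 pred=N actual=T -> ctr[1]=2
Ev 2: PC=1 idx=1 pred=T actual=T -> ctr[1]=3
Ev 3: PC=1 idx=1 pred=T actual=T -> ctr[1]=3
Ev 4: PC=1 idx=1 pred=T actual=T -> ctr[1]=3
Ev 5: PC=1 idx=1 pred=T actual=N -> ctr[1]=2
Ev 6: PC=1 idx=1 pred=T actual=N -> ctr[1]=1
Ev 7: PC=1 idx=1 pred=N actual=N -> ctr[1]=0
Ev 8: PC=1 idx=1 pred=N actual=N -> ctr[1]=0
Ev 9: PC=1 idx=1 pred=N actual=N -> ctr[1]=0
Ev 10: PC=1 idx=1 pred=N actual=N -> ctr[1]=0
Ev 11: PC=1 idx=1 pred=N actual=T -> ctr[1]=1
Ev 12: PC=1 idx=1 pred=N actual=N -> ctr[1]=0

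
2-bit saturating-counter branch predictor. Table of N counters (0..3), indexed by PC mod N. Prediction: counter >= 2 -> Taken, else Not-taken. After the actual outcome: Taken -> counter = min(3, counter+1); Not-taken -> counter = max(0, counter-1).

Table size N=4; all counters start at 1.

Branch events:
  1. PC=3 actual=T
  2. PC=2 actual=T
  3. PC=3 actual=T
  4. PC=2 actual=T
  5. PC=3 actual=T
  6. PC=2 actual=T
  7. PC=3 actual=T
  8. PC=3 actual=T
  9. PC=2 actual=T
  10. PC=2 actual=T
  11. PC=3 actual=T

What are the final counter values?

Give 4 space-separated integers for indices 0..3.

Ev 1: PC=3 idx=3 pred=N actual=T -> ctr[3]=2
Ev 2: PC=2 idx=2 pred=N actual=T -> ctr[2]=2
Ev 3: PC=3 idx=3 pred=T actual=T -> ctr[3]=3
Ev 4: PC=2 idx=2 pred=T actual=T -> ctr[2]=3
Ev 5: PC=3 idx=3 pred=T actual=T -> ctr[3]=3
Ev 6: PC=2 idx=2 pred=T actual=T -> ctr[2]=3
Ev 7: PC=3 idx=3 pred=T actual=T -> ctr[3]=3
Ev 8: PC=3 idx=3 pred=T actual=T -> ctr[3]=3
Ev 9: PC=2 idx=2 pred=T actual=T -> ctr[2]=3
Ev 10: PC=2 idx=2 pred=T actual=T -> ctr[2]=3
Ev 11: PC=3 idx=3 pred=T actual=T -> ctr[3]=3

Answer: 1 1 3 3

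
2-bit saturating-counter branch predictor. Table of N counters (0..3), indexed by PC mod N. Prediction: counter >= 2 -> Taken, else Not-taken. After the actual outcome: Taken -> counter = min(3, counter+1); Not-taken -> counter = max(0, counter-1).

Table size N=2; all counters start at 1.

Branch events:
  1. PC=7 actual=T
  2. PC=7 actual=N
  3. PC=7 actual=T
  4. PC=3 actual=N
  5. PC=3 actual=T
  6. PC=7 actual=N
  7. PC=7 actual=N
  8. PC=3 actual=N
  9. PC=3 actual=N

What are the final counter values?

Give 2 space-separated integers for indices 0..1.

Ev 1: PC=7 idx=1 pred=N actual=T -> ctr[1]=2
Ev 2: PC=7 idx=1 pred=T actual=N -> ctr[1]=1
Ev 3: PC=7 idx=1 pred=N actual=T -> ctr[1]=2
Ev 4: PC=3 idx=1 pred=T actual=N -> ctr[1]=1
Ev 5: PC=3 idx=1 pred=N actual=T -> ctr[1]=2
Ev 6: PC=7 idx=1 pred=T actual=N -> ctr[1]=1
Ev 7: PC=7 idx=1 pred=N actual=N -> ctr[1]=0
Ev 8: PC=3 idx=1 pred=N actual=N -> ctr[1]=0
Ev 9: PC=3 idx=1 pred=N actual=N -> ctr[1]=0

Answer: 1 0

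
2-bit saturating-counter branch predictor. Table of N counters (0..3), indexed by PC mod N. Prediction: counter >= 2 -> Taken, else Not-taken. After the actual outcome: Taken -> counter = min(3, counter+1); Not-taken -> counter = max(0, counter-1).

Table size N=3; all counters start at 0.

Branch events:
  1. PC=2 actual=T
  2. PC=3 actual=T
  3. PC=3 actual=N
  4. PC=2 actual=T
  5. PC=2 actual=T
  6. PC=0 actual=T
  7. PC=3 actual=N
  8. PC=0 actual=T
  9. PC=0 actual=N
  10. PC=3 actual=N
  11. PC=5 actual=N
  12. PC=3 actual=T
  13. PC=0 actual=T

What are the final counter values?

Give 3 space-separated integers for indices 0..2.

Answer: 2 0 2

Derivation:
Ev 1: PC=2 idx=2 pred=N actual=T -> ctr[2]=1
Ev 2: PC=3 idx=0 pred=N actual=T -> ctr[0]=1
Ev 3: PC=3 idx=0 pred=N actual=N -> ctr[0]=0
Ev 4: PC=2 idx=2 pred=N actual=T -> ctr[2]=2
Ev 5: PC=2 idx=2 pred=T actual=T -> ctr[2]=3
Ev 6: PC=0 idx=0 pred=N actual=T -> ctr[0]=1
Ev 7: PC=3 idx=0 pred=N actual=N -> ctr[0]=0
Ev 8: PC=0 idx=0 pred=N actual=T -> ctr[0]=1
Ev 9: PC=0 idx=0 pred=N actual=N -> ctr[0]=0
Ev 10: PC=3 idx=0 pred=N actual=N -> ctr[0]=0
Ev 11: PC=5 idx=2 pred=T actual=N -> ctr[2]=2
Ev 12: PC=3 idx=0 pred=N actual=T -> ctr[0]=1
Ev 13: PC=0 idx=0 pred=N actual=T -> ctr[0]=2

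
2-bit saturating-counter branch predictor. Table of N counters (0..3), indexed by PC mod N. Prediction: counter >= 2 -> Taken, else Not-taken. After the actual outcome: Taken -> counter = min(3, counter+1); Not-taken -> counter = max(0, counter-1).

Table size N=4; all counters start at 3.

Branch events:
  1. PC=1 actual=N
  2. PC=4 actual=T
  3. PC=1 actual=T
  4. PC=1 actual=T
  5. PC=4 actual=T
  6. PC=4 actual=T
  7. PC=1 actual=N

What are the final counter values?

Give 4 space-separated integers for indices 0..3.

Ev 1: PC=1 idx=1 pred=T actual=N -> ctr[1]=2
Ev 2: PC=4 idx=0 pred=T actual=T -> ctr[0]=3
Ev 3: PC=1 idx=1 pred=T actual=T -> ctr[1]=3
Ev 4: PC=1 idx=1 pred=T actual=T -> ctr[1]=3
Ev 5: PC=4 idx=0 pred=T actual=T -> ctr[0]=3
Ev 6: PC=4 idx=0 pred=T actual=T -> ctr[0]=3
Ev 7: PC=1 idx=1 pred=T actual=N -> ctr[1]=2

Answer: 3 2 3 3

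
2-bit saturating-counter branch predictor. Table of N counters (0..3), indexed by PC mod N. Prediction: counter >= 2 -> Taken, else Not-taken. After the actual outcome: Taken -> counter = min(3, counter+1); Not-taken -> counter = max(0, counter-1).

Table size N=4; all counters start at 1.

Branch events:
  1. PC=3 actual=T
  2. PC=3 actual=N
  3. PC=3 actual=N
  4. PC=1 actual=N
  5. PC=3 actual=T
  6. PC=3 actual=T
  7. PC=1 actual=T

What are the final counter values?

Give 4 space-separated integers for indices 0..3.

Ev 1: PC=3 idx=3 pred=N actual=T -> ctr[3]=2
Ev 2: PC=3 idx=3 pred=T actual=N -> ctr[3]=1
Ev 3: PC=3 idx=3 pred=N actual=N -> ctr[3]=0
Ev 4: PC=1 idx=1 pred=N actual=N -> ctr[1]=0
Ev 5: PC=3 idx=3 pred=N actual=T -> ctr[3]=1
Ev 6: PC=3 idx=3 pred=N actual=T -> ctr[3]=2
Ev 7: PC=1 idx=1 pred=N actual=T -> ctr[1]=1

Answer: 1 1 1 2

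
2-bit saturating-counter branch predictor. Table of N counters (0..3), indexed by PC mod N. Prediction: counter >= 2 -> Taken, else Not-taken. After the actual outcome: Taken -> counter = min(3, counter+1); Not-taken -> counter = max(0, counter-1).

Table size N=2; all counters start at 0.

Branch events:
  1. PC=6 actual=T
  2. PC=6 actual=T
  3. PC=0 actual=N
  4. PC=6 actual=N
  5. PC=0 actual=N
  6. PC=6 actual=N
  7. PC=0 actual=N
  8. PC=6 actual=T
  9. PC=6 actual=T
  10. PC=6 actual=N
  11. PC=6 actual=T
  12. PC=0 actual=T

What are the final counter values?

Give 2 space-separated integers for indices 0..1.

Answer: 3 0

Derivation:
Ev 1: PC=6 idx=0 pred=N actual=T -> ctr[0]=1
Ev 2: PC=6 idx=0 pred=N actual=T -> ctr[0]=2
Ev 3: PC=0 idx=0 pred=T actual=N -> ctr[0]=1
Ev 4: PC=6 idx=0 pred=N actual=N -> ctr[0]=0
Ev 5: PC=0 idx=0 pred=N actual=N -> ctr[0]=0
Ev 6: PC=6 idx=0 pred=N actual=N -> ctr[0]=0
Ev 7: PC=0 idx=0 pred=N actual=N -> ctr[0]=0
Ev 8: PC=6 idx=0 pred=N actual=T -> ctr[0]=1
Ev 9: PC=6 idx=0 pred=N actual=T -> ctr[0]=2
Ev 10: PC=6 idx=0 pred=T actual=N -> ctr[0]=1
Ev 11: PC=6 idx=0 pred=N actual=T -> ctr[0]=2
Ev 12: PC=0 idx=0 pred=T actual=T -> ctr[0]=3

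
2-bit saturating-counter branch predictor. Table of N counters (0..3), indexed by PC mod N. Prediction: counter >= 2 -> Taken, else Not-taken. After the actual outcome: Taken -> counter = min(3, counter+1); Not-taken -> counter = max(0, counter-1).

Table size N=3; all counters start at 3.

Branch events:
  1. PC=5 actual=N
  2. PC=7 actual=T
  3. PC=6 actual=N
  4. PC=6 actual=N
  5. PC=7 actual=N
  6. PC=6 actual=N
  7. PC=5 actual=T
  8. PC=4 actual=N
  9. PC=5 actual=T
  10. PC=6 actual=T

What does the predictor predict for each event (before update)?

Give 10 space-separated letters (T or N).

Answer: T T T T T N T T T N

Derivation:
Ev 1: PC=5 idx=2 pred=T actual=N -> ctr[2]=2
Ev 2: PC=7 idx=1 pred=T actual=T -> ctr[1]=3
Ev 3: PC=6 idx=0 pred=T actual=N -> ctr[0]=2
Ev 4: PC=6 idx=0 pred=T actual=N -> ctr[0]=1
Ev 5: PC=7 idx=1 pred=T actual=N -> ctr[1]=2
Ev 6: PC=6 idx=0 pred=N actual=N -> ctr[0]=0
Ev 7: PC=5 idx=2 pred=T actual=T -> ctr[2]=3
Ev 8: PC=4 idx=1 pred=T actual=N -> ctr[1]=1
Ev 9: PC=5 idx=2 pred=T actual=T -> ctr[2]=3
Ev 10: PC=6 idx=0 pred=N actual=T -> ctr[0]=1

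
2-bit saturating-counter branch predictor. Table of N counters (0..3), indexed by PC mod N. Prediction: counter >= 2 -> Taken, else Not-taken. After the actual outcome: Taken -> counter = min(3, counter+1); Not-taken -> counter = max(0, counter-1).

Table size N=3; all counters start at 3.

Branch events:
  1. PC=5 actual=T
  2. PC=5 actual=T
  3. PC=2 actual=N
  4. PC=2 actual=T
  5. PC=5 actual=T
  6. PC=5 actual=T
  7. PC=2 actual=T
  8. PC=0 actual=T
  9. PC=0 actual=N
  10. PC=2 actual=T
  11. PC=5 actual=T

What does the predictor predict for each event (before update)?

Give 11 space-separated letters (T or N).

Ev 1: PC=5 idx=2 pred=T actual=T -> ctr[2]=3
Ev 2: PC=5 idx=2 pred=T actual=T -> ctr[2]=3
Ev 3: PC=2 idx=2 pred=T actual=N -> ctr[2]=2
Ev 4: PC=2 idx=2 pred=T actual=T -> ctr[2]=3
Ev 5: PC=5 idx=2 pred=T actual=T -> ctr[2]=3
Ev 6: PC=5 idx=2 pred=T actual=T -> ctr[2]=3
Ev 7: PC=2 idx=2 pred=T actual=T -> ctr[2]=3
Ev 8: PC=0 idx=0 pred=T actual=T -> ctr[0]=3
Ev 9: PC=0 idx=0 pred=T actual=N -> ctr[0]=2
Ev 10: PC=2 idx=2 pred=T actual=T -> ctr[2]=3
Ev 11: PC=5 idx=2 pred=T actual=T -> ctr[2]=3

Answer: T T T T T T T T T T T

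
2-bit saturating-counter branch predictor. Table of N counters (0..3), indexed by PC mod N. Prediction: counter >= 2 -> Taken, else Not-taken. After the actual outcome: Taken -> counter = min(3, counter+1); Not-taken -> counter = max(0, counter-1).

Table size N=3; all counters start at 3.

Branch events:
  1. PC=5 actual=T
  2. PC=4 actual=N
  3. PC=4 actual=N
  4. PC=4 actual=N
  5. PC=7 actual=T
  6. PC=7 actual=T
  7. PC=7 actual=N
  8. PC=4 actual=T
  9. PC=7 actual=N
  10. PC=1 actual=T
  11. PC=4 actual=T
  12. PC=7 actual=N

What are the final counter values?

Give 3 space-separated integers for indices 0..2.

Answer: 3 2 3

Derivation:
Ev 1: PC=5 idx=2 pred=T actual=T -> ctr[2]=3
Ev 2: PC=4 idx=1 pred=T actual=N -> ctr[1]=2
Ev 3: PC=4 idx=1 pred=T actual=N -> ctr[1]=1
Ev 4: PC=4 idx=1 pred=N actual=N -> ctr[1]=0
Ev 5: PC=7 idx=1 pred=N actual=T -> ctr[1]=1
Ev 6: PC=7 idx=1 pred=N actual=T -> ctr[1]=2
Ev 7: PC=7 idx=1 pred=T actual=N -> ctr[1]=1
Ev 8: PC=4 idx=1 pred=N actual=T -> ctr[1]=2
Ev 9: PC=7 idx=1 pred=T actual=N -> ctr[1]=1
Ev 10: PC=1 idx=1 pred=N actual=T -> ctr[1]=2
Ev 11: PC=4 idx=1 pred=T actual=T -> ctr[1]=3
Ev 12: PC=7 idx=1 pred=T actual=N -> ctr[1]=2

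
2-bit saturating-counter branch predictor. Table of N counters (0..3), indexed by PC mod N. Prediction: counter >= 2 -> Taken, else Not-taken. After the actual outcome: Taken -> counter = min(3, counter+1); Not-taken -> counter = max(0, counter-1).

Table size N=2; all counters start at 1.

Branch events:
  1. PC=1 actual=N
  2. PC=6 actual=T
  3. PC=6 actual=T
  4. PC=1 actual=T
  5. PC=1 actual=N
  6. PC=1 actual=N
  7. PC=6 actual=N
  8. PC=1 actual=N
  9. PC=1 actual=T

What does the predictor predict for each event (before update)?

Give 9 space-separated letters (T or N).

Answer: N N T N N N T N N

Derivation:
Ev 1: PC=1 idx=1 pred=N actual=N -> ctr[1]=0
Ev 2: PC=6 idx=0 pred=N actual=T -> ctr[0]=2
Ev 3: PC=6 idx=0 pred=T actual=T -> ctr[0]=3
Ev 4: PC=1 idx=1 pred=N actual=T -> ctr[1]=1
Ev 5: PC=1 idx=1 pred=N actual=N -> ctr[1]=0
Ev 6: PC=1 idx=1 pred=N actual=N -> ctr[1]=0
Ev 7: PC=6 idx=0 pred=T actual=N -> ctr[0]=2
Ev 8: PC=1 idx=1 pred=N actual=N -> ctr[1]=0
Ev 9: PC=1 idx=1 pred=N actual=T -> ctr[1]=1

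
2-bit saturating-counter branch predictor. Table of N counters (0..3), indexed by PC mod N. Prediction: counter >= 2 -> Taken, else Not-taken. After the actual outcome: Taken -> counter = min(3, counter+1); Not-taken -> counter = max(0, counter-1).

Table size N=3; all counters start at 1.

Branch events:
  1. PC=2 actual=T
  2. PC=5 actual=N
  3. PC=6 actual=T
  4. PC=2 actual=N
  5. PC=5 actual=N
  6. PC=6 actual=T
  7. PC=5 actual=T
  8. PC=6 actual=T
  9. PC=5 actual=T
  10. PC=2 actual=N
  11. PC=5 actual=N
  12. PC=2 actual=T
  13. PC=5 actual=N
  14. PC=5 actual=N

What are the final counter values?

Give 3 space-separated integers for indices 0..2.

Answer: 3 1 0

Derivation:
Ev 1: PC=2 idx=2 pred=N actual=T -> ctr[2]=2
Ev 2: PC=5 idx=2 pred=T actual=N -> ctr[2]=1
Ev 3: PC=6 idx=0 pred=N actual=T -> ctr[0]=2
Ev 4: PC=2 idx=2 pred=N actual=N -> ctr[2]=0
Ev 5: PC=5 idx=2 pred=N actual=N -> ctr[2]=0
Ev 6: PC=6 idx=0 pred=T actual=T -> ctr[0]=3
Ev 7: PC=5 idx=2 pred=N actual=T -> ctr[2]=1
Ev 8: PC=6 idx=0 pred=T actual=T -> ctr[0]=3
Ev 9: PC=5 idx=2 pred=N actual=T -> ctr[2]=2
Ev 10: PC=2 idx=2 pred=T actual=N -> ctr[2]=1
Ev 11: PC=5 idx=2 pred=N actual=N -> ctr[2]=0
Ev 12: PC=2 idx=2 pred=N actual=T -> ctr[2]=1
Ev 13: PC=5 idx=2 pred=N actual=N -> ctr[2]=0
Ev 14: PC=5 idx=2 pred=N actual=N -> ctr[2]=0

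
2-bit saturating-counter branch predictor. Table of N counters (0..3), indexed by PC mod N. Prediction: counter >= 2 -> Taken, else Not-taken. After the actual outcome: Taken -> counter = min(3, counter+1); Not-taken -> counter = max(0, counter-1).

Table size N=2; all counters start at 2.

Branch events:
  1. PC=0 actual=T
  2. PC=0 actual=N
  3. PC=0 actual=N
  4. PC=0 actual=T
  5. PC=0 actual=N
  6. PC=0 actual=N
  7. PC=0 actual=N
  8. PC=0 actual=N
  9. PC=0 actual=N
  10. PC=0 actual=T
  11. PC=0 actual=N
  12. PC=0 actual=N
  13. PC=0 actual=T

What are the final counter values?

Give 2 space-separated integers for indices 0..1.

Ev 1: PC=0 idx=0 pred=T actual=T -> ctr[0]=3
Ev 2: PC=0 idx=0 pred=T actual=N -> ctr[0]=2
Ev 3: PC=0 idx=0 pred=T actual=N -> ctr[0]=1
Ev 4: PC=0 idx=0 pred=N actual=T -> ctr[0]=2
Ev 5: PC=0 idx=0 pred=T actual=N -> ctr[0]=1
Ev 6: PC=0 idx=0 pred=N actual=N -> ctr[0]=0
Ev 7: PC=0 idx=0 pred=N actual=N -> ctr[0]=0
Ev 8: PC=0 idx=0 pred=N actual=N -> ctr[0]=0
Ev 9: PC=0 idx=0 pred=N actual=N -> ctr[0]=0
Ev 10: PC=0 idx=0 pred=N actual=T -> ctr[0]=1
Ev 11: PC=0 idx=0 pred=N actual=N -> ctr[0]=0
Ev 12: PC=0 idx=0 pred=N actual=N -> ctr[0]=0
Ev 13: PC=0 idx=0 pred=N actual=T -> ctr[0]=1

Answer: 1 2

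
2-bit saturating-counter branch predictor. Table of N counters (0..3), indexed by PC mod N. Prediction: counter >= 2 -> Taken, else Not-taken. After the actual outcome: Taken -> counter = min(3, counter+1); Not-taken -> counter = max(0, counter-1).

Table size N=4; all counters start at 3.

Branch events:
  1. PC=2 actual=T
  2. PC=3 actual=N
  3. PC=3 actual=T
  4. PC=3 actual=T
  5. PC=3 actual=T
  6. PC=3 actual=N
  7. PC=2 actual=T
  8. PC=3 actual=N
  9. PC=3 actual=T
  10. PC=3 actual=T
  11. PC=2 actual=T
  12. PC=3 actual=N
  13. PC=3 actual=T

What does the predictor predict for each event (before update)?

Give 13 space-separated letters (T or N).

Answer: T T T T T T T T N T T T T

Derivation:
Ev 1: PC=2 idx=2 pred=T actual=T -> ctr[2]=3
Ev 2: PC=3 idx=3 pred=T actual=N -> ctr[3]=2
Ev 3: PC=3 idx=3 pred=T actual=T -> ctr[3]=3
Ev 4: PC=3 idx=3 pred=T actual=T -> ctr[3]=3
Ev 5: PC=3 idx=3 pred=T actual=T -> ctr[3]=3
Ev 6: PC=3 idx=3 pred=T actual=N -> ctr[3]=2
Ev 7: PC=2 idx=2 pred=T actual=T -> ctr[2]=3
Ev 8: PC=3 idx=3 pred=T actual=N -> ctr[3]=1
Ev 9: PC=3 idx=3 pred=N actual=T -> ctr[3]=2
Ev 10: PC=3 idx=3 pred=T actual=T -> ctr[3]=3
Ev 11: PC=2 idx=2 pred=T actual=T -> ctr[2]=3
Ev 12: PC=3 idx=3 pred=T actual=N -> ctr[3]=2
Ev 13: PC=3 idx=3 pred=T actual=T -> ctr[3]=3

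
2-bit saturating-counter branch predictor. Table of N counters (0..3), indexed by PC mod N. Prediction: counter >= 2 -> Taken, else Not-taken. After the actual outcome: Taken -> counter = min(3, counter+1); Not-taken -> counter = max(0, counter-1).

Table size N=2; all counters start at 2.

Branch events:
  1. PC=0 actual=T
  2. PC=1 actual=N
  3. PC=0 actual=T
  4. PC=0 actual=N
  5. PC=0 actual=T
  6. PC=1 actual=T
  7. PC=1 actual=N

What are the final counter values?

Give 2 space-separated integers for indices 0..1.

Answer: 3 1

Derivation:
Ev 1: PC=0 idx=0 pred=T actual=T -> ctr[0]=3
Ev 2: PC=1 idx=1 pred=T actual=N -> ctr[1]=1
Ev 3: PC=0 idx=0 pred=T actual=T -> ctr[0]=3
Ev 4: PC=0 idx=0 pred=T actual=N -> ctr[0]=2
Ev 5: PC=0 idx=0 pred=T actual=T -> ctr[0]=3
Ev 6: PC=1 idx=1 pred=N actual=T -> ctr[1]=2
Ev 7: PC=1 idx=1 pred=T actual=N -> ctr[1]=1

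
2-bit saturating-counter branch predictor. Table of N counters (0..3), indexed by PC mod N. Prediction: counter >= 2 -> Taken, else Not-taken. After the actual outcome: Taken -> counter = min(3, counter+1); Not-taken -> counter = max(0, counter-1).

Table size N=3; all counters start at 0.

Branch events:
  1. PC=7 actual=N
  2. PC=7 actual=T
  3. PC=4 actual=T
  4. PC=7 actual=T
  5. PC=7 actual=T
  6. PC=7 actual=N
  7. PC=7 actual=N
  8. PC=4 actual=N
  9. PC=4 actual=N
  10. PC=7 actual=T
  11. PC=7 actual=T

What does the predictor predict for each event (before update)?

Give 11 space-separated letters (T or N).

Answer: N N N T T T T N N N N

Derivation:
Ev 1: PC=7 idx=1 pred=N actual=N -> ctr[1]=0
Ev 2: PC=7 idx=1 pred=N actual=T -> ctr[1]=1
Ev 3: PC=4 idx=1 pred=N actual=T -> ctr[1]=2
Ev 4: PC=7 idx=1 pred=T actual=T -> ctr[1]=3
Ev 5: PC=7 idx=1 pred=T actual=T -> ctr[1]=3
Ev 6: PC=7 idx=1 pred=T actual=N -> ctr[1]=2
Ev 7: PC=7 idx=1 pred=T actual=N -> ctr[1]=1
Ev 8: PC=4 idx=1 pred=N actual=N -> ctr[1]=0
Ev 9: PC=4 idx=1 pred=N actual=N -> ctr[1]=0
Ev 10: PC=7 idx=1 pred=N actual=T -> ctr[1]=1
Ev 11: PC=7 idx=1 pred=N actual=T -> ctr[1]=2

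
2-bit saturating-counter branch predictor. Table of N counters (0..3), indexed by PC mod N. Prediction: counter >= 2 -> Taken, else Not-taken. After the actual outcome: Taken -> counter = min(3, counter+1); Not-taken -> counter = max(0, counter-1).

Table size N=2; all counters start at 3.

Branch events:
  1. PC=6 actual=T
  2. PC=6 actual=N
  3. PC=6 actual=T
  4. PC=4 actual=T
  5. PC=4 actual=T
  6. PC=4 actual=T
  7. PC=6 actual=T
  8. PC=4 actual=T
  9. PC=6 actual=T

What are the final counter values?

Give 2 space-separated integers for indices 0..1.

Answer: 3 3

Derivation:
Ev 1: PC=6 idx=0 pred=T actual=T -> ctr[0]=3
Ev 2: PC=6 idx=0 pred=T actual=N -> ctr[0]=2
Ev 3: PC=6 idx=0 pred=T actual=T -> ctr[0]=3
Ev 4: PC=4 idx=0 pred=T actual=T -> ctr[0]=3
Ev 5: PC=4 idx=0 pred=T actual=T -> ctr[0]=3
Ev 6: PC=4 idx=0 pred=T actual=T -> ctr[0]=3
Ev 7: PC=6 idx=0 pred=T actual=T -> ctr[0]=3
Ev 8: PC=4 idx=0 pred=T actual=T -> ctr[0]=3
Ev 9: PC=6 idx=0 pred=T actual=T -> ctr[0]=3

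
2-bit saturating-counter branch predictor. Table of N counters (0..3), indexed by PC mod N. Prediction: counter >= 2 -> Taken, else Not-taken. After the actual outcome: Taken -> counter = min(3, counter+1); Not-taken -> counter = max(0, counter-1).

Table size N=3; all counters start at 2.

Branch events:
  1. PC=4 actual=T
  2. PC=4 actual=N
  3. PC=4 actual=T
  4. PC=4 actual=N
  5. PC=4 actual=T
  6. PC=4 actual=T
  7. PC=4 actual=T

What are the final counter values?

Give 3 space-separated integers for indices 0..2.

Answer: 2 3 2

Derivation:
Ev 1: PC=4 idx=1 pred=T actual=T -> ctr[1]=3
Ev 2: PC=4 idx=1 pred=T actual=N -> ctr[1]=2
Ev 3: PC=4 idx=1 pred=T actual=T -> ctr[1]=3
Ev 4: PC=4 idx=1 pred=T actual=N -> ctr[1]=2
Ev 5: PC=4 idx=1 pred=T actual=T -> ctr[1]=3
Ev 6: PC=4 idx=1 pred=T actual=T -> ctr[1]=3
Ev 7: PC=4 idx=1 pred=T actual=T -> ctr[1]=3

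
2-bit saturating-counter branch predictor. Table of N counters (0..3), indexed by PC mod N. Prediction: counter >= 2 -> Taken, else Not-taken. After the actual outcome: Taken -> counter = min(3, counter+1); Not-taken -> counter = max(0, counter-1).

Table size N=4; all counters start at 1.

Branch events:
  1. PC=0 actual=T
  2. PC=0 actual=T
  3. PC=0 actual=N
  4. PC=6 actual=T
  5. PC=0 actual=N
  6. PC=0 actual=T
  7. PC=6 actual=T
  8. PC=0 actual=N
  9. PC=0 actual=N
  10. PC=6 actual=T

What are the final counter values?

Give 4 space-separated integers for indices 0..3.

Answer: 0 1 3 1

Derivation:
Ev 1: PC=0 idx=0 pred=N actual=T -> ctr[0]=2
Ev 2: PC=0 idx=0 pred=T actual=T -> ctr[0]=3
Ev 3: PC=0 idx=0 pred=T actual=N -> ctr[0]=2
Ev 4: PC=6 idx=2 pred=N actual=T -> ctr[2]=2
Ev 5: PC=0 idx=0 pred=T actual=N -> ctr[0]=1
Ev 6: PC=0 idx=0 pred=N actual=T -> ctr[0]=2
Ev 7: PC=6 idx=2 pred=T actual=T -> ctr[2]=3
Ev 8: PC=0 idx=0 pred=T actual=N -> ctr[0]=1
Ev 9: PC=0 idx=0 pred=N actual=N -> ctr[0]=0
Ev 10: PC=6 idx=2 pred=T actual=T -> ctr[2]=3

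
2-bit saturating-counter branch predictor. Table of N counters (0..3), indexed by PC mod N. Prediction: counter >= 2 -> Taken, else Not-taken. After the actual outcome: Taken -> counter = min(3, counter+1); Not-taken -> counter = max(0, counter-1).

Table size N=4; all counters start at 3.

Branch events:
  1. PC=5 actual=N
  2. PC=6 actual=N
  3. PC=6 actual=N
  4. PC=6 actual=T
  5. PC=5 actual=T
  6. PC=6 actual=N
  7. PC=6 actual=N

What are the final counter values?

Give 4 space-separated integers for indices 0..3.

Ev 1: PC=5 idx=1 pred=T actual=N -> ctr[1]=2
Ev 2: PC=6 idx=2 pred=T actual=N -> ctr[2]=2
Ev 3: PC=6 idx=2 pred=T actual=N -> ctr[2]=1
Ev 4: PC=6 idx=2 pred=N actual=T -> ctr[2]=2
Ev 5: PC=5 idx=1 pred=T actual=T -> ctr[1]=3
Ev 6: PC=6 idx=2 pred=T actual=N -> ctr[2]=1
Ev 7: PC=6 idx=2 pred=N actual=N -> ctr[2]=0

Answer: 3 3 0 3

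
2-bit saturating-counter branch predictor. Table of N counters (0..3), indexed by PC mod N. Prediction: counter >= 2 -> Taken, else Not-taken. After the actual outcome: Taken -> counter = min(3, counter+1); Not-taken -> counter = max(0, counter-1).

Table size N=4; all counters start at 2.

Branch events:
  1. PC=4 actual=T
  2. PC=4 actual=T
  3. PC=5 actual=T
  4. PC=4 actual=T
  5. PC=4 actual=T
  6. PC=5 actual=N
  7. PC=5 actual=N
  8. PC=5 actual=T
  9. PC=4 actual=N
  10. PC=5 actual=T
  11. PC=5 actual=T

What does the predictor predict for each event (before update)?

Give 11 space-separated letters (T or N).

Answer: T T T T T T T N T T T

Derivation:
Ev 1: PC=4 idx=0 pred=T actual=T -> ctr[0]=3
Ev 2: PC=4 idx=0 pred=T actual=T -> ctr[0]=3
Ev 3: PC=5 idx=1 pred=T actual=T -> ctr[1]=3
Ev 4: PC=4 idx=0 pred=T actual=T -> ctr[0]=3
Ev 5: PC=4 idx=0 pred=T actual=T -> ctr[0]=3
Ev 6: PC=5 idx=1 pred=T actual=N -> ctr[1]=2
Ev 7: PC=5 idx=1 pred=T actual=N -> ctr[1]=1
Ev 8: PC=5 idx=1 pred=N actual=T -> ctr[1]=2
Ev 9: PC=4 idx=0 pred=T actual=N -> ctr[0]=2
Ev 10: PC=5 idx=1 pred=T actual=T -> ctr[1]=3
Ev 11: PC=5 idx=1 pred=T actual=T -> ctr[1]=3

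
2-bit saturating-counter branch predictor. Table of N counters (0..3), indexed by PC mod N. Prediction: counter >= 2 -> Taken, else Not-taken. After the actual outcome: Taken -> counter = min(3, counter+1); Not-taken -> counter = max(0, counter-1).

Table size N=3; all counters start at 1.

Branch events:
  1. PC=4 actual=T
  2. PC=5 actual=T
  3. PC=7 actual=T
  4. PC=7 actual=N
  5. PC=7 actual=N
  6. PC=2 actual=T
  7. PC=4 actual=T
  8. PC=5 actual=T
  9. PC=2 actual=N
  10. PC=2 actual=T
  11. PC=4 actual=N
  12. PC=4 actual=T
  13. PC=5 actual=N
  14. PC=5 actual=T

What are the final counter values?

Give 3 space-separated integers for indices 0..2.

Answer: 1 2 3

Derivation:
Ev 1: PC=4 idx=1 pred=N actual=T -> ctr[1]=2
Ev 2: PC=5 idx=2 pred=N actual=T -> ctr[2]=2
Ev 3: PC=7 idx=1 pred=T actual=T -> ctr[1]=3
Ev 4: PC=7 idx=1 pred=T actual=N -> ctr[1]=2
Ev 5: PC=7 idx=1 pred=T actual=N -> ctr[1]=1
Ev 6: PC=2 idx=2 pred=T actual=T -> ctr[2]=3
Ev 7: PC=4 idx=1 pred=N actual=T -> ctr[1]=2
Ev 8: PC=5 idx=2 pred=T actual=T -> ctr[2]=3
Ev 9: PC=2 idx=2 pred=T actual=N -> ctr[2]=2
Ev 10: PC=2 idx=2 pred=T actual=T -> ctr[2]=3
Ev 11: PC=4 idx=1 pred=T actual=N -> ctr[1]=1
Ev 12: PC=4 idx=1 pred=N actual=T -> ctr[1]=2
Ev 13: PC=5 idx=2 pred=T actual=N -> ctr[2]=2
Ev 14: PC=5 idx=2 pred=T actual=T -> ctr[2]=3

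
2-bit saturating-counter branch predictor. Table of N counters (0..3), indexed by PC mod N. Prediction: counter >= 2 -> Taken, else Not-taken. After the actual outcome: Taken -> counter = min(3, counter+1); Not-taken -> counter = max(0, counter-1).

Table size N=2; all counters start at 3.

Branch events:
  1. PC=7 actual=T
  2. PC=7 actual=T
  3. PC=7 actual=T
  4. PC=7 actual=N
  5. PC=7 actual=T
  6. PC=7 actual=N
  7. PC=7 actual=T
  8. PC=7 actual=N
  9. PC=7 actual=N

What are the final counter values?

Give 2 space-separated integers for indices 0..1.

Ev 1: PC=7 idx=1 pred=T actual=T -> ctr[1]=3
Ev 2: PC=7 idx=1 pred=T actual=T -> ctr[1]=3
Ev 3: PC=7 idx=1 pred=T actual=T -> ctr[1]=3
Ev 4: PC=7 idx=1 pred=T actual=N -> ctr[1]=2
Ev 5: PC=7 idx=1 pred=T actual=T -> ctr[1]=3
Ev 6: PC=7 idx=1 pred=T actual=N -> ctr[1]=2
Ev 7: PC=7 idx=1 pred=T actual=T -> ctr[1]=3
Ev 8: PC=7 idx=1 pred=T actual=N -> ctr[1]=2
Ev 9: PC=7 idx=1 pred=T actual=N -> ctr[1]=1

Answer: 3 1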